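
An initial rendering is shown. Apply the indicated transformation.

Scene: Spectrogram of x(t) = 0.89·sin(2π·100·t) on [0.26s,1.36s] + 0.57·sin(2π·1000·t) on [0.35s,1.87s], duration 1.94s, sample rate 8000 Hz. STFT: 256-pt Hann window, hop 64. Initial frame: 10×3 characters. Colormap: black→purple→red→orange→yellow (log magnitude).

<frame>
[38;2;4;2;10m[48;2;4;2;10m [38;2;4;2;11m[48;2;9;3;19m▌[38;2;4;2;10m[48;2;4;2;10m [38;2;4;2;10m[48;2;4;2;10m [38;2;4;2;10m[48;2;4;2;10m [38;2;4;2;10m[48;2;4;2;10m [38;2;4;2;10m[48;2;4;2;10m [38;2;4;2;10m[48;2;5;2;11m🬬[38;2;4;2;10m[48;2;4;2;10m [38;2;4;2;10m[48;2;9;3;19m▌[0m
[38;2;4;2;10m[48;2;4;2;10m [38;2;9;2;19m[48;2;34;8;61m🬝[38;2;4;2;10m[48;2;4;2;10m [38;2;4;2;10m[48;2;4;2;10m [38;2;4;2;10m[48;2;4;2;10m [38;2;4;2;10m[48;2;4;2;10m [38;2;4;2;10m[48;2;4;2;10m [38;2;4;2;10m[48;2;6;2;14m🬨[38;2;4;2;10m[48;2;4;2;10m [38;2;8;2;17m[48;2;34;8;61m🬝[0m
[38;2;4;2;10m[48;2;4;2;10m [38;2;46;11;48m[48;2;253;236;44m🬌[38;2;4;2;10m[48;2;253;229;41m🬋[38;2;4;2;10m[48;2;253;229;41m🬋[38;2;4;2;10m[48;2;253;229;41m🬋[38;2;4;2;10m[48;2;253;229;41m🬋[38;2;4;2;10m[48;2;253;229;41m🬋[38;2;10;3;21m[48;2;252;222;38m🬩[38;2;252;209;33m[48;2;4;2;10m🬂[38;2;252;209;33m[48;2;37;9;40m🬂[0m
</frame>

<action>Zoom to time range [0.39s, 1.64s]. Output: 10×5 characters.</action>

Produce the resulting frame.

<frame>
[38;2;4;2;10m[48;2;4;2;10m [38;2;4;2;10m[48;2;4;2;10m [38;2;4;2;10m[48;2;4;2;10m [38;2;4;2;10m[48;2;4;2;10m [38;2;4;2;10m[48;2;4;2;10m [38;2;4;2;10m[48;2;4;2;10m [38;2;4;2;10m[48;2;4;2;10m [38;2;4;2;10m[48;2;4;2;11m▌[38;2;4;2;10m[48;2;4;2;10m [38;2;4;2;10m[48;2;4;2;10m [0m
[38;2;4;2;10m[48;2;4;2;10m [38;2;4;2;10m[48;2;4;2;10m [38;2;4;2;10m[48;2;4;2;10m [38;2;4;2;10m[48;2;4;2;10m [38;2;4;2;10m[48;2;4;2;10m [38;2;4;2;10m[48;2;4;2;10m [38;2;4;2;10m[48;2;4;2;10m [38;2;4;2;10m[48;2;5;2;11m🬕[38;2;4;2;10m[48;2;4;2;10m [38;2;4;2;10m[48;2;4;2;10m [0m
[38;2;4;2;10m[48;2;4;2;10m [38;2;4;2;10m[48;2;4;2;10m [38;2;4;2;10m[48;2;4;2;10m [38;2;4;2;10m[48;2;4;2;10m [38;2;4;2;10m[48;2;4;2;10m [38;2;4;2;10m[48;2;4;2;10m [38;2;4;2;10m[48;2;4;2;10m [38;2;4;2;10m[48;2;5;2;12m▌[38;2;4;2;10m[48;2;4;2;10m [38;2;4;2;10m[48;2;4;2;10m [0m
[38;2;4;2;10m[48;2;252;209;33m🬎[38;2;4;2;10m[48;2;252;209;33m🬎[38;2;4;2;10m[48;2;252;209;33m🬎[38;2;4;2;10m[48;2;252;209;33m🬎[38;2;4;2;10m[48;2;252;209;33m🬎[38;2;4;2;10m[48;2;252;209;33m🬎[38;2;4;2;10m[48;2;252;209;33m🬎[38;2;5;2;13m[48;2;252;209;33m🬎[38;2;4;2;10m[48;2;252;209;33m🬎[38;2;4;2;10m[48;2;252;209;33m🬎[0m
[38;2;5;2;12m[48;2;254;249;49m🬎[38;2;5;2;12m[48;2;254;249;49m🬎[38;2;5;2;12m[48;2;254;249;49m🬎[38;2;5;2;12m[48;2;254;249;49m🬎[38;2;5;2;12m[48;2;254;249;49m🬎[38;2;5;2;12m[48;2;254;249;49m🬎[38;2;5;2;12m[48;2;254;249;49m🬎[38;2;19;5;36m[48;2;254;249;49m🬎[38;2;4;2;10m[48;2;5;2;13m🬨[38;2;4;2;10m[48;2;4;2;10m [0m
</frame>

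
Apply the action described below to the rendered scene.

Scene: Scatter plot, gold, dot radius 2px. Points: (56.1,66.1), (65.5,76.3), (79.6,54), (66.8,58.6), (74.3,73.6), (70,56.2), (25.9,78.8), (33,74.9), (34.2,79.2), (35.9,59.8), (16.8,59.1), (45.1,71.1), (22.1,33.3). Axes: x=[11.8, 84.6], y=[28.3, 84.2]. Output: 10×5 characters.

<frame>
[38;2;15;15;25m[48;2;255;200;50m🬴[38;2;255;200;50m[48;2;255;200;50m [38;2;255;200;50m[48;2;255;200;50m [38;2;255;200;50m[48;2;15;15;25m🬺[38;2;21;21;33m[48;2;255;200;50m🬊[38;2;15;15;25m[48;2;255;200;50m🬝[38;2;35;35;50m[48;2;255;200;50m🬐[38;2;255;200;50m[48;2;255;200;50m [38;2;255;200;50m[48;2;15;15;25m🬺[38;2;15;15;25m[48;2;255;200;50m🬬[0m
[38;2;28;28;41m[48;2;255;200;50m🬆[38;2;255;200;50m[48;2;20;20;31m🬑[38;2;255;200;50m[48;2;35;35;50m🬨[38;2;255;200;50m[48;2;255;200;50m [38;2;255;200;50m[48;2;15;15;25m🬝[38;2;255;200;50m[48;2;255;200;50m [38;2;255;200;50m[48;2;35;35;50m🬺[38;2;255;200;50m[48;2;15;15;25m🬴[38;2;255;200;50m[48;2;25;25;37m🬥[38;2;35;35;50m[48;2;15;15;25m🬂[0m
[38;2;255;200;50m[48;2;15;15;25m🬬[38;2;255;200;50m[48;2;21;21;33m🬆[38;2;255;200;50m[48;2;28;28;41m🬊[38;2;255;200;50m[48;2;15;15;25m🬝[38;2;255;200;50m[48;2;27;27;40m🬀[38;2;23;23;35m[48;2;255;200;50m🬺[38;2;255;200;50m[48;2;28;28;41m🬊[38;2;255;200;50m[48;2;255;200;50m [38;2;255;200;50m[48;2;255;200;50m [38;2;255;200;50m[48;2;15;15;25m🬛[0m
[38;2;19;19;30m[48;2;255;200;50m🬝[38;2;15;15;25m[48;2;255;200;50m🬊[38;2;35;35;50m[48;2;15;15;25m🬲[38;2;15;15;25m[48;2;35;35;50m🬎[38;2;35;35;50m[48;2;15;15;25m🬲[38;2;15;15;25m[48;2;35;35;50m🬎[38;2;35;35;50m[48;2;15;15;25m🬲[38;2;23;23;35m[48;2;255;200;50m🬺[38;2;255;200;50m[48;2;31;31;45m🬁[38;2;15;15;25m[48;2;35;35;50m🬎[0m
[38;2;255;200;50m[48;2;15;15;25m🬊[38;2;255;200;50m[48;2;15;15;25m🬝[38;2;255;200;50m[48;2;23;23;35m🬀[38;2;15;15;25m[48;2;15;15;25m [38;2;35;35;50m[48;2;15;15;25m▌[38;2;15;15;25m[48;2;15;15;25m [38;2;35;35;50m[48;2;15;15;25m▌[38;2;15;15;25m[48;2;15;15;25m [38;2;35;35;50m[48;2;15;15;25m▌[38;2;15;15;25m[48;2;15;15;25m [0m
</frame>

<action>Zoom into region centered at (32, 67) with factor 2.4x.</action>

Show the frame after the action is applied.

<frame>
[38;2;15;15;25m[48;2;15;15;25m [38;2;15;15;25m[48;2;255;200;50m🬺[38;2;255;200;50m[48;2;35;35;50m🬬[38;2;255;200;50m[48;2;15;15;25m🬆[38;2;255;200;50m[48;2;35;35;50m🬸[38;2;255;200;50m[48;2;255;200;50m [38;2;255;200;50m[48;2;20;20;31m🬐[38;2;15;15;25m[48;2;15;15;25m [38;2;27;27;40m[48;2;255;200;50m🬝[38;2;15;15;25m[48;2;15;15;25m [0m
[38;2;35;35;50m[48;2;15;15;25m🬂[38;2;35;35;50m[48;2;15;15;25m🬂[38;2;35;35;50m[48;2;15;15;25m🬕[38;2;35;35;50m[48;2;15;15;25m🬂[38;2;255;200;50m[48;2;27;27;40m🬁[38;2;255;200;50m[48;2;15;15;25m🬆[38;2;35;35;50m[48;2;15;15;25m🬕[38;2;23;23;35m[48;2;255;200;50m🬴[38;2;255;200;50m[48;2;255;200;50m [38;2;255;200;50m[48;2;25;25;37m🬛[0m
[38;2;15;15;25m[48;2;35;35;50m🬰[38;2;15;15;25m[48;2;35;35;50m🬰[38;2;35;35;50m[48;2;15;15;25m🬛[38;2;15;15;25m[48;2;35;35;50m🬰[38;2;35;35;50m[48;2;15;15;25m🬛[38;2;15;15;25m[48;2;35;35;50m🬰[38;2;35;35;50m[48;2;15;15;25m🬛[38;2;15;15;25m[48;2;35;35;50m🬰[38;2;255;200;50m[48;2;31;31;45m🬁[38;2;15;15;25m[48;2;35;35;50m🬰[0m
[38;2;255;200;50m[48;2;15;15;25m🬺[38;2;19;19;30m[48;2;255;200;50m🬬[38;2;35;35;50m[48;2;15;15;25m🬲[38;2;15;15;25m[48;2;35;35;50m🬎[38;2;27;27;40m[48;2;255;200;50m🬝[38;2;15;15;25m[48;2;255;200;50m🬀[38;2;21;21;33m[48;2;255;200;50m🬊[38;2;15;15;25m[48;2;35;35;50m🬎[38;2;35;35;50m[48;2;15;15;25m🬲[38;2;15;15;25m[48;2;35;35;50m🬎[0m
[38;2;255;200;50m[48;2;15;15;25m🬆[38;2;15;15;25m[48;2;15;15;25m [38;2;35;35;50m[48;2;15;15;25m▌[38;2;15;15;25m[48;2;15;15;25m [38;2;35;35;50m[48;2;15;15;25m▌[38;2;255;200;50m[48;2;15;15;25m🬊[38;2;255;200;50m[48;2;23;23;35m🬀[38;2;15;15;25m[48;2;15;15;25m [38;2;35;35;50m[48;2;15;15;25m▌[38;2;15;15;25m[48;2;15;15;25m [0m
</frame>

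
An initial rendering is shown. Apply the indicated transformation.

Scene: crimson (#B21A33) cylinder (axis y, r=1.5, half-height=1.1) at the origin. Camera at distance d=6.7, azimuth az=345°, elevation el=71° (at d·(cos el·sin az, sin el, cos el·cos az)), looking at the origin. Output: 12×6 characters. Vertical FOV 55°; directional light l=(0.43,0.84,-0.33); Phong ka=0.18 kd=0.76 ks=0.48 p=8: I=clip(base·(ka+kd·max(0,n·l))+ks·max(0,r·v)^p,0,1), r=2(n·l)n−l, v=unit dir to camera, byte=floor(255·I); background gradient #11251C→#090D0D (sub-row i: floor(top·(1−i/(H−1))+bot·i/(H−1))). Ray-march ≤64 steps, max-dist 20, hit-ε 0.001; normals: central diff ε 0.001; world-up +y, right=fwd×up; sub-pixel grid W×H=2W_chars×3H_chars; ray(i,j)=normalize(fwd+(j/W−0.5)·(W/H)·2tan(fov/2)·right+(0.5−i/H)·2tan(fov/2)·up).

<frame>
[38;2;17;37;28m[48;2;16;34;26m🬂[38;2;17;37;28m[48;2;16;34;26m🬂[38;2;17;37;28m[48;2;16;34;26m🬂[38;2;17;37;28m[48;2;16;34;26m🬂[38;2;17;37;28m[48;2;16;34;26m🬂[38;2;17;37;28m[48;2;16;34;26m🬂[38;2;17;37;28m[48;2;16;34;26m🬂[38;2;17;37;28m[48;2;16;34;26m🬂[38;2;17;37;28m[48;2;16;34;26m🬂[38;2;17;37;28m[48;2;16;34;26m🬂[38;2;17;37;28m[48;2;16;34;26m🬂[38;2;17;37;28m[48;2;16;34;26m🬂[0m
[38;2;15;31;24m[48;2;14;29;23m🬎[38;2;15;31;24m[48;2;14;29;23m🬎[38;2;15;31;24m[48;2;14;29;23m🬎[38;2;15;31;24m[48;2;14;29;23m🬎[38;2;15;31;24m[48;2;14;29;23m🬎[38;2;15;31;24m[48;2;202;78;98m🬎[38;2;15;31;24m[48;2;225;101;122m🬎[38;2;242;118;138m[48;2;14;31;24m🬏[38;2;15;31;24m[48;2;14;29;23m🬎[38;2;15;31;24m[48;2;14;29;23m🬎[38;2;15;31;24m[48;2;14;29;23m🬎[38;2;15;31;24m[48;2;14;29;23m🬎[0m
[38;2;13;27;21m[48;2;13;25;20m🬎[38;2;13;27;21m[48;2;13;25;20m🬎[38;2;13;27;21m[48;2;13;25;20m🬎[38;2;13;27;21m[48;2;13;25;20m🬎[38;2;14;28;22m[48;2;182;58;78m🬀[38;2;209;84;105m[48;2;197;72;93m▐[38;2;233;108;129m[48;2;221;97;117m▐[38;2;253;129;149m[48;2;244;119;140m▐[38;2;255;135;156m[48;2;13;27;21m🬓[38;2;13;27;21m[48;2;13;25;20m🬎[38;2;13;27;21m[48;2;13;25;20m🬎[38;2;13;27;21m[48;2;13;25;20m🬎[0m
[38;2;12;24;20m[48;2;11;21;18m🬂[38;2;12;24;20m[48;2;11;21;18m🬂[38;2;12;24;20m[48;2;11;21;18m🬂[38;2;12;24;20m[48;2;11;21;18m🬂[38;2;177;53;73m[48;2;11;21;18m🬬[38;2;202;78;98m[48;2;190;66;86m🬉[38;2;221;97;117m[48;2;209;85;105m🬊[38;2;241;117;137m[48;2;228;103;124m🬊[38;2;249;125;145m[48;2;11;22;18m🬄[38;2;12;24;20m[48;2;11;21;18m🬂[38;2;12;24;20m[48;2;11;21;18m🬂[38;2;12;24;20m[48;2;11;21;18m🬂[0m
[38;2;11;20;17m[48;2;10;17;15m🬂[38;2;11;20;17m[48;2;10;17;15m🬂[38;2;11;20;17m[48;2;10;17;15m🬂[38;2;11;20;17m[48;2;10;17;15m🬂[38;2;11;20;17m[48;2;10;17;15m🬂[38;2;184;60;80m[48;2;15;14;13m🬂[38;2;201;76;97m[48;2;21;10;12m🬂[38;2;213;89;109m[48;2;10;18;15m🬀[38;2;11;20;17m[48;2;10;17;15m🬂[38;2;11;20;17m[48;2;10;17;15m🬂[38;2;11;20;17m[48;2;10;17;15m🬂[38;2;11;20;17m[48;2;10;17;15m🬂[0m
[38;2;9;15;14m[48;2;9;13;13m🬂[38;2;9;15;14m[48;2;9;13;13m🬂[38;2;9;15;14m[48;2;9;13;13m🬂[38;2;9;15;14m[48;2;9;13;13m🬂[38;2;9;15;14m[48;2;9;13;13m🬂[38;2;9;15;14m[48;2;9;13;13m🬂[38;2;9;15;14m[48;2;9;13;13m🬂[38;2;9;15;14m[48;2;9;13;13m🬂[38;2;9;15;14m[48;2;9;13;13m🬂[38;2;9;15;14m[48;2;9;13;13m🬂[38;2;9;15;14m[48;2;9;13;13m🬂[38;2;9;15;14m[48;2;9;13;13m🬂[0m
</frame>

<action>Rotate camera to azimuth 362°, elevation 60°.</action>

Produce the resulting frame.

<frame>
[38;2;17;37;28m[48;2;16;34;26m🬂[38;2;17;37;28m[48;2;16;34;26m🬂[38;2;17;37;28m[48;2;16;34;26m🬂[38;2;17;37;28m[48;2;16;34;26m🬂[38;2;17;37;28m[48;2;16;34;26m🬂[38;2;17;37;28m[48;2;16;34;26m🬂[38;2;17;37;28m[48;2;16;34;26m🬂[38;2;17;37;28m[48;2;16;34;26m🬂[38;2;17;37;28m[48;2;16;34;26m🬂[38;2;17;37;28m[48;2;16;34;26m🬂[38;2;17;37;28m[48;2;16;34;26m🬂[38;2;17;37;28m[48;2;16;34;26m🬂[0m
[38;2;15;31;24m[48;2;14;29;23m🬎[38;2;15;31;24m[48;2;14;29;23m🬎[38;2;15;31;24m[48;2;14;29;23m🬎[38;2;15;31;24m[48;2;14;29;23m🬎[38;2;15;31;24m[48;2;14;29;23m🬎[38;2;15;31;24m[48;2;163;39;59m🬎[38;2;15;31;24m[48;2;175;51;72m🬎[38;2;186;62;83m[48;2;14;31;24m🬏[38;2;15;31;24m[48;2;14;29;23m🬎[38;2;15;31;24m[48;2;14;29;23m🬎[38;2;15;31;24m[48;2;14;29;23m🬎[38;2;15;31;24m[48;2;14;29;23m🬎[0m
[38;2;13;27;21m[48;2;13;25;20m🬎[38;2;13;27;21m[48;2;13;25;20m🬎[38;2;13;27;21m[48;2;13;25;20m🬎[38;2;13;27;21m[48;2;13;25;20m🬎[38;2;14;28;22m[48;2;159;35;55m🬀[38;2;167;43;63m[48;2;176;52;72m🬕[38;2;183;58;79m[48;2;194;70;90m🬕[38;2;199;74;95m[48;2;212;87;108m🬆[38;2;223;99;119m[48;2;13;27;21m🬓[38;2;13;27;21m[48;2;13;25;20m🬎[38;2;13;27;21m[48;2;13;25;20m🬎[38;2;13;27;21m[48;2;13;25;20m🬎[0m
[38;2;12;24;20m[48;2;11;21;18m🬂[38;2;12;24;20m[48;2;11;21;18m🬂[38;2;12;24;20m[48;2;11;21;18m🬂[38;2;12;24;20m[48;2;11;21;18m🬂[38;2;163;39;59m[48;2;18;15;15m🬊[38;2;173;49;69m[48;2;183;59;79m▌[38;2;193;69;89m[48;2;205;80;101m▌[38;2;221;96;117m[48;2;36;5;10m🬝[38;2;235;110;131m[48;2;11;22;18m🬀[38;2;12;24;20m[48;2;11;21;18m🬂[38;2;12;24;20m[48;2;11;21;18m🬂[38;2;12;24;20m[48;2;11;21;18m🬂[0m
[38;2;11;20;17m[48;2;10;17;15m🬂[38;2;11;20;17m[48;2;10;17;15m🬂[38;2;11;20;17m[48;2;10;17;15m🬂[38;2;11;20;17m[48;2;10;17;15m🬂[38;2;11;20;17m[48;2;10;17;15m🬂[38;2;32;4;9m[48;2;10;17;15m🬎[38;2;32;4;9m[48;2;10;17;15m🬎[38;2;32;4;9m[48;2;10;18;15m🬄[38;2;11;20;17m[48;2;10;17;15m🬂[38;2;11;20;17m[48;2;10;17;15m🬂[38;2;11;20;17m[48;2;10;17;15m🬂[38;2;11;20;17m[48;2;10;17;15m🬂[0m
[38;2;9;15;14m[48;2;9;13;13m🬂[38;2;9;15;14m[48;2;9;13;13m🬂[38;2;9;15;14m[48;2;9;13;13m🬂[38;2;9;15;14m[48;2;9;13;13m🬂[38;2;9;15;14m[48;2;9;13;13m🬂[38;2;9;15;14m[48;2;9;13;13m🬂[38;2;9;15;14m[48;2;9;13;13m🬂[38;2;9;15;14m[48;2;9;13;13m🬂[38;2;9;15;14m[48;2;9;13;13m🬂[38;2;9;15;14m[48;2;9;13;13m🬂[38;2;9;15;14m[48;2;9;13;13m🬂[38;2;9;15;14m[48;2;9;13;13m🬂[0m
</frame>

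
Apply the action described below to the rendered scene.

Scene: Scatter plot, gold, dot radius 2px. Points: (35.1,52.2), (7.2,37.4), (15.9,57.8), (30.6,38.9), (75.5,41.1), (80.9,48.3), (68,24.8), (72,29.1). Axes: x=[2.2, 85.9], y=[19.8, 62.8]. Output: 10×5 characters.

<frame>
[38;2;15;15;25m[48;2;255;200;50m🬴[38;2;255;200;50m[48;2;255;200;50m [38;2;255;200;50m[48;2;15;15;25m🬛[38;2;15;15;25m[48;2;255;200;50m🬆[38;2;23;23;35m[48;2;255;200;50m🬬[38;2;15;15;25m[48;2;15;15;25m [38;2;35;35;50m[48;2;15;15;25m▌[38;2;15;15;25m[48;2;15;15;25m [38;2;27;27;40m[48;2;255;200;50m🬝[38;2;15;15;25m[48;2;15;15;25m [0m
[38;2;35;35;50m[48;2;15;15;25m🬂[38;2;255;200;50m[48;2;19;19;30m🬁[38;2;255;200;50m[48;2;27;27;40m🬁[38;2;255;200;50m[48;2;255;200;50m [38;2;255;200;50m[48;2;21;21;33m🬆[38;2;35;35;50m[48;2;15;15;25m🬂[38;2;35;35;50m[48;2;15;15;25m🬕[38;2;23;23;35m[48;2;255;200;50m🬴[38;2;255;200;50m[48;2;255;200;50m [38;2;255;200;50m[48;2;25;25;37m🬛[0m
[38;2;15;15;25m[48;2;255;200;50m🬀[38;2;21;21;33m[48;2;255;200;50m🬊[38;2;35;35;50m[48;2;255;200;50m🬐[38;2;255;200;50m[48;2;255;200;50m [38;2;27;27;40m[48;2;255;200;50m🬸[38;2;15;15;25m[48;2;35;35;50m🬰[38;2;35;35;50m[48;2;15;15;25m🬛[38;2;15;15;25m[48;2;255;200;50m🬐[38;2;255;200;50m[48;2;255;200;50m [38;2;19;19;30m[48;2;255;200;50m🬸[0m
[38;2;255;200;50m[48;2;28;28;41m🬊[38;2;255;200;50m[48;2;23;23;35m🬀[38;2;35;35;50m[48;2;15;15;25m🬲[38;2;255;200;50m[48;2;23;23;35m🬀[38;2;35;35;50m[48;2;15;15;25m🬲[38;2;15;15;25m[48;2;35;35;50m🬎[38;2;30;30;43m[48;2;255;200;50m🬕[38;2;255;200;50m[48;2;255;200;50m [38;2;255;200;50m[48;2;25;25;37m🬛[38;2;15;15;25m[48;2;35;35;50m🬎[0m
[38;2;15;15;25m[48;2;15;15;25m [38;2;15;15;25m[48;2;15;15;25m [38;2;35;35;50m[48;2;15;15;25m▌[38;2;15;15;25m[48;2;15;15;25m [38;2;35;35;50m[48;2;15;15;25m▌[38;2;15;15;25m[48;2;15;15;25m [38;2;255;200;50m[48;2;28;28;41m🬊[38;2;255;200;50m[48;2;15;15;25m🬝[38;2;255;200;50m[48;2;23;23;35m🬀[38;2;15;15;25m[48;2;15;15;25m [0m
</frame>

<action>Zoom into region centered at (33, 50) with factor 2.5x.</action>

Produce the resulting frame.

<frame>
[38;2;255;200;50m[48;2;15;15;25m🬝[38;2;255;200;50m[48;2;15;15;25m🬀[38;2;35;35;50m[48;2;15;15;25m▌[38;2;15;15;25m[48;2;15;15;25m [38;2;35;35;50m[48;2;15;15;25m▌[38;2;15;15;25m[48;2;15;15;25m [38;2;35;35;50m[48;2;15;15;25m▌[38;2;15;15;25m[48;2;15;15;25m [38;2;35;35;50m[48;2;15;15;25m▌[38;2;15;15;25m[48;2;15;15;25m [0m
[38;2;35;35;50m[48;2;15;15;25m🬂[38;2;35;35;50m[48;2;15;15;25m🬂[38;2;35;35;50m[48;2;15;15;25m🬕[38;2;35;35;50m[48;2;15;15;25m🬂[38;2;35;35;50m[48;2;255;200;50m🬆[38;2;255;200;50m[48;2;35;35;50m🬺[38;2;27;27;40m[48;2;255;200;50m🬬[38;2;35;35;50m[48;2;15;15;25m🬂[38;2;35;35;50m[48;2;15;15;25m🬕[38;2;35;35;50m[48;2;15;15;25m🬂[0m
[38;2;15;15;25m[48;2;35;35;50m🬰[38;2;15;15;25m[48;2;35;35;50m🬰[38;2;35;35;50m[48;2;15;15;25m🬛[38;2;15;15;25m[48;2;35;35;50m🬰[38;2;255;200;50m[48;2;31;31;45m🬁[38;2;255;200;50m[48;2;21;21;33m🬆[38;2;35;35;50m[48;2;15;15;25m🬛[38;2;15;15;25m[48;2;35;35;50m🬰[38;2;35;35;50m[48;2;15;15;25m🬛[38;2;15;15;25m[48;2;35;35;50m🬰[0m
[38;2;15;15;25m[48;2;35;35;50m🬎[38;2;15;15;25m[48;2;35;35;50m🬎[38;2;35;35;50m[48;2;15;15;25m🬲[38;2;15;15;25m[48;2;35;35;50m🬎[38;2;35;35;50m[48;2;15;15;25m🬲[38;2;15;15;25m[48;2;35;35;50m🬎[38;2;35;35;50m[48;2;15;15;25m🬲[38;2;15;15;25m[48;2;35;35;50m🬎[38;2;35;35;50m[48;2;15;15;25m🬲[38;2;15;15;25m[48;2;35;35;50m🬎[0m
[38;2;15;15;25m[48;2;15;15;25m [38;2;15;15;25m[48;2;15;15;25m [38;2;35;35;50m[48;2;15;15;25m▌[38;2;15;15;25m[48;2;15;15;25m [38;2;35;35;50m[48;2;15;15;25m▌[38;2;15;15;25m[48;2;15;15;25m [38;2;35;35;50m[48;2;15;15;25m▌[38;2;15;15;25m[48;2;15;15;25m [38;2;35;35;50m[48;2;15;15;25m▌[38;2;15;15;25m[48;2;15;15;25m [0m
</frame>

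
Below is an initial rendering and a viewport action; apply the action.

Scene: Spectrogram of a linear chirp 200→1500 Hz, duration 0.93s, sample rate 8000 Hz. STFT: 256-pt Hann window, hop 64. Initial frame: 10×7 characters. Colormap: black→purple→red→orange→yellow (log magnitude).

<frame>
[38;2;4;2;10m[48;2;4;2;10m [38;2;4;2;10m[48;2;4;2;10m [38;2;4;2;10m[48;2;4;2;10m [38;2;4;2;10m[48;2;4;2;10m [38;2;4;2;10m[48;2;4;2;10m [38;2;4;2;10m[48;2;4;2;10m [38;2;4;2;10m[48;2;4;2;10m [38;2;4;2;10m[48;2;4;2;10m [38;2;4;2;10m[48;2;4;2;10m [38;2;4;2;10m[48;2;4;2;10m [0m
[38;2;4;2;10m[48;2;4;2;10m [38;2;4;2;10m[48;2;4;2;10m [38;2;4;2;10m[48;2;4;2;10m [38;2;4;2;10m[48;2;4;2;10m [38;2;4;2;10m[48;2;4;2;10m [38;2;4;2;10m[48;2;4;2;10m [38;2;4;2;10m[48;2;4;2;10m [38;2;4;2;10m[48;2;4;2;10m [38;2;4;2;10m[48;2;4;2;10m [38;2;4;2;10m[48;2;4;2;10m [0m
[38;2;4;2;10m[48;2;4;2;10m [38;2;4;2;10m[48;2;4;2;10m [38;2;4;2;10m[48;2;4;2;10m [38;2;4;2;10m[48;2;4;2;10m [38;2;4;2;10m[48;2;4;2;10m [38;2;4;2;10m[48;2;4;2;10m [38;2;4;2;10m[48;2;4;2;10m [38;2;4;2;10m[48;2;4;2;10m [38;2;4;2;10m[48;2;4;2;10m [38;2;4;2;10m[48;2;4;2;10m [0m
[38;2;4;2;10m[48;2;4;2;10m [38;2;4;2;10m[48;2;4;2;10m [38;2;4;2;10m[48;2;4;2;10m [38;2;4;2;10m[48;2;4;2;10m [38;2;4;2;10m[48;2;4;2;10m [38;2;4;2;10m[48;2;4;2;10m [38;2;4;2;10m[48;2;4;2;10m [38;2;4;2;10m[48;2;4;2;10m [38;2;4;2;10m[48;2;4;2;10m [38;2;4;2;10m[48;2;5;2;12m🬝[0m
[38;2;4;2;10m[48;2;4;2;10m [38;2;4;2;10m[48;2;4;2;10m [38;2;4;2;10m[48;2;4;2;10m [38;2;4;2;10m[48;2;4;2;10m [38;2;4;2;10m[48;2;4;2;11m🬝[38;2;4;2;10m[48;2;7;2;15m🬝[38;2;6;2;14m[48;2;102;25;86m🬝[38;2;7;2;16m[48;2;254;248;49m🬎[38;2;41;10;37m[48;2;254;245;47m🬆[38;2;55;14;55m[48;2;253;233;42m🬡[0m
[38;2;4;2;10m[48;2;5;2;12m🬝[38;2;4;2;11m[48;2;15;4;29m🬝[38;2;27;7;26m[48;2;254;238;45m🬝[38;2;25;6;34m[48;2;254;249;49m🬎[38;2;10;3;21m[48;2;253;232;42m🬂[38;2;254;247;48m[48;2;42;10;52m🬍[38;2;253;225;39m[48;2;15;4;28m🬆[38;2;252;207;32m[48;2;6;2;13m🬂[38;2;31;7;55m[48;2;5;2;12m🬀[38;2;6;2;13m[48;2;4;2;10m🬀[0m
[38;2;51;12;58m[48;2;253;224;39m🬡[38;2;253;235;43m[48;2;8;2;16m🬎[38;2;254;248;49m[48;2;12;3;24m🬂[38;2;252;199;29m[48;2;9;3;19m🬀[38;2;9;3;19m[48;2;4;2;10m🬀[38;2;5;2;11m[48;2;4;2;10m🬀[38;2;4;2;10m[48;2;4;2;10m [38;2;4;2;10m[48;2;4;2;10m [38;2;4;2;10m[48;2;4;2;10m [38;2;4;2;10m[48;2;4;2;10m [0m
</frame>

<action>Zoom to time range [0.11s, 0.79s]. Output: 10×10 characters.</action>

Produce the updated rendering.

<frame>
[38;2;4;2;10m[48;2;4;2;10m [38;2;4;2;10m[48;2;4;2;10m [38;2;4;2;10m[48;2;4;2;10m [38;2;4;2;10m[48;2;4;2;10m [38;2;4;2;10m[48;2;4;2;10m [38;2;4;2;10m[48;2;4;2;10m [38;2;4;2;10m[48;2;4;2;10m [38;2;4;2;10m[48;2;4;2;10m [38;2;4;2;10m[48;2;4;2;10m [38;2;4;2;10m[48;2;4;2;10m [0m
[38;2;4;2;10m[48;2;4;2;10m [38;2;4;2;10m[48;2;4;2;10m [38;2;4;2;10m[48;2;4;2;10m [38;2;4;2;10m[48;2;4;2;10m [38;2;4;2;10m[48;2;4;2;10m [38;2;4;2;10m[48;2;4;2;10m [38;2;4;2;10m[48;2;4;2;10m [38;2;4;2;10m[48;2;4;2;10m [38;2;4;2;10m[48;2;4;2;10m [38;2;4;2;10m[48;2;4;2;10m [0m
[38;2;4;2;10m[48;2;4;2;10m [38;2;4;2;10m[48;2;4;2;10m [38;2;4;2;10m[48;2;4;2;10m [38;2;4;2;10m[48;2;4;2;10m [38;2;4;2;10m[48;2;4;2;10m [38;2;4;2;10m[48;2;4;2;10m [38;2;4;2;10m[48;2;4;2;10m [38;2;4;2;10m[48;2;4;2;10m [38;2;4;2;10m[48;2;4;2;10m [38;2;4;2;10m[48;2;4;2;10m [0m
[38;2;4;2;10m[48;2;4;2;10m [38;2;4;2;10m[48;2;4;2;10m [38;2;4;2;10m[48;2;4;2;10m [38;2;4;2;10m[48;2;4;2;10m [38;2;4;2;10m[48;2;4;2;10m [38;2;4;2;10m[48;2;4;2;10m [38;2;4;2;10m[48;2;4;2;10m [38;2;4;2;10m[48;2;4;2;10m [38;2;4;2;10m[48;2;4;2;10m [38;2;4;2;10m[48;2;4;2;10m [0m
[38;2;4;2;10m[48;2;4;2;10m [38;2;4;2;10m[48;2;4;2;10m [38;2;4;2;10m[48;2;4;2;10m [38;2;4;2;10m[48;2;4;2;10m [38;2;4;2;10m[48;2;4;2;10m [38;2;4;2;10m[48;2;4;2;10m [38;2;4;2;10m[48;2;4;2;10m [38;2;4;2;10m[48;2;4;2;10m [38;2;4;2;10m[48;2;4;2;10m [38;2;4;2;10m[48;2;4;2;10m [0m
[38;2;4;2;10m[48;2;4;2;10m [38;2;4;2;10m[48;2;4;2;10m [38;2;4;2;10m[48;2;4;2;10m [38;2;4;2;10m[48;2;4;2;10m [38;2;4;2;10m[48;2;4;2;10m [38;2;4;2;10m[48;2;4;2;10m [38;2;4;2;10m[48;2;4;2;10m [38;2;4;2;10m[48;2;4;2;10m [38;2;4;2;10m[48;2;4;2;10m [38;2;4;2;10m[48;2;4;2;10m [0m
[38;2;4;2;10m[48;2;4;2;10m [38;2;4;2;10m[48;2;4;2;10m [38;2;4;2;10m[48;2;4;2;10m [38;2;4;2;10m[48;2;4;2;10m [38;2;4;2;10m[48;2;4;2;10m [38;2;4;2;10m[48;2;4;2;11m🬎[38;2;4;2;10m[48;2;5;2;12m🬎[38;2;4;2;11m[48;2;15;4;29m🬝[38;2;10;3;21m[48;2;221;94;50m🬝[38;2;32;8;35m[48;2;254;249;49m🬎[0m
[38;2;4;2;10m[48;2;4;2;11m🬝[38;2;4;2;10m[48;2;5;2;12m🬝[38;2;4;2;11m[48;2;8;2;17m🬝[38;2;6;2;14m[48;2;35;8;62m🬝[38;2;8;2;17m[48;2;243;183;41m🬎[38;2;25;6;39m[48;2;252;222;38m🬆[38;2;20;5;37m[48;2;243;205;52m🬂[38;2;254;245;47m[48;2;73;18;53m🬍[38;2;253;231;42m[48;2;36;9;38m🬆[38;2;252;202;30m[48;2;9;2;18m🬂[0m
[38;2;12;3;23m[48;2;254;248;49m🬎[38;2;53;13;42m[48;2;253;242;46m🬆[38;2;117;31;70m[48;2;253;237;44m🬡[38;2;253;231;41m[48;2;17;4;32m🬎[38;2;254;248;49m[48;2;26;6;36m🬂[38;2;242;136;20m[48;2;13;3;25m🬀[38;2;14;4;27m[48;2;5;2;12m🬀[38;2;5;2;12m[48;2;4;2;10m🬂[38;2;4;2;11m[48;2;4;2;10m🬀[38;2;4;2;10m[48;2;4;2;10m [0m
[38;2;242;181;42m[48;2;8;2;18m🬂[38;2;34;8;60m[48;2;6;2;14m🬀[38;2;7;2;14m[48;2;4;2;10m🬂[38;2;5;2;12m[48;2;4;2;10m🬀[38;2;4;2;11m[48;2;4;2;10m🬀[38;2;4;2;10m[48;2;4;2;10m [38;2;4;2;10m[48;2;4;2;10m [38;2;4;2;10m[48;2;4;2;10m [38;2;4;2;10m[48;2;4;2;10m [38;2;4;2;10m[48;2;4;2;10m [0m
</frame>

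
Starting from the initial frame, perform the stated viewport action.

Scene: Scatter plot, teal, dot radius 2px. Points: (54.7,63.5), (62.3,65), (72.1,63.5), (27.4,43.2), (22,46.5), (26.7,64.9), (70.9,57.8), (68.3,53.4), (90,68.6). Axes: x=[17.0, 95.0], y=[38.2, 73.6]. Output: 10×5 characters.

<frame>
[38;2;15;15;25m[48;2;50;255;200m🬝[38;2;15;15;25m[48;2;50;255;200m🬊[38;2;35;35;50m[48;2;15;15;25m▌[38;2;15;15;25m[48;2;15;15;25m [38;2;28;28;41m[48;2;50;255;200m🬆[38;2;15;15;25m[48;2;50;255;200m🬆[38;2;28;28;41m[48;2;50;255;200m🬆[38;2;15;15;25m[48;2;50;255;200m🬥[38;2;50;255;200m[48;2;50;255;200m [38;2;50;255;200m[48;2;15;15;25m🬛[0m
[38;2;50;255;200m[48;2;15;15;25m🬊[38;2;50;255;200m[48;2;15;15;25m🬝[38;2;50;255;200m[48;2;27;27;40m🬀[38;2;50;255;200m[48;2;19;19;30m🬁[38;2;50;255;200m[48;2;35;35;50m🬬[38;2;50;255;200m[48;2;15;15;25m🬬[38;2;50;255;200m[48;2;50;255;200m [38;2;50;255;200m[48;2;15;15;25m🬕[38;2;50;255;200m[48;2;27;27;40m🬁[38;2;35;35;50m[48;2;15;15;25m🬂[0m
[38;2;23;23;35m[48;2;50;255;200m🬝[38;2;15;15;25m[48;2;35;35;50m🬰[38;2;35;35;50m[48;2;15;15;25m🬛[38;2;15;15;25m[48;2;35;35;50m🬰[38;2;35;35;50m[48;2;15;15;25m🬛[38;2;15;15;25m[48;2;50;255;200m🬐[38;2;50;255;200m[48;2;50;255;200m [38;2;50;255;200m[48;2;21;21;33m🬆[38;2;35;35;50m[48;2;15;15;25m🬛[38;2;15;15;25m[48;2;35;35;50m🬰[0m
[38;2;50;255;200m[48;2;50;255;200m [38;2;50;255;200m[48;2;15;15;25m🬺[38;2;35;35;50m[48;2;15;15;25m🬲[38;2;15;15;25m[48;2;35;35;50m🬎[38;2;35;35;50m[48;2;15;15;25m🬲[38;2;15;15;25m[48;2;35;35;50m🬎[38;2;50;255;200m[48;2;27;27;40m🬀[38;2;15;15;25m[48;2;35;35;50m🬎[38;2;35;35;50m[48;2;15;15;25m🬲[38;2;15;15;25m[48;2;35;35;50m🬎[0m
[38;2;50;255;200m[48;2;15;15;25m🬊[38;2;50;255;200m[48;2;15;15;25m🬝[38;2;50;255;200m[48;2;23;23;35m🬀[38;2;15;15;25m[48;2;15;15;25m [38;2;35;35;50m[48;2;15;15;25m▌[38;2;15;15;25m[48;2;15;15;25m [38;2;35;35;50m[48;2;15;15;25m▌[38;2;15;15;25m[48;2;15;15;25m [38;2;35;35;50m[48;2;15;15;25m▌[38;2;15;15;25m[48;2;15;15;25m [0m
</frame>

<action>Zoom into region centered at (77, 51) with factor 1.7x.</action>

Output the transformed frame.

<frame>
[38;2;15;15;25m[48;2;15;15;25m [38;2;15;15;25m[48;2;15;15;25m [38;2;28;28;41m[48;2;50;255;200m🬆[38;2;50;255;200m[48;2;15;15;25m🬺[38;2;23;23;35m[48;2;50;255;200m🬬[38;2;15;15;25m[48;2;15;15;25m [38;2;35;35;50m[48;2;15;15;25m▌[38;2;15;15;25m[48;2;15;15;25m [38;2;35;35;50m[48;2;15;15;25m▌[38;2;15;15;25m[48;2;15;15;25m [0m
[38;2;35;35;50m[48;2;15;15;25m🬂[38;2;23;23;35m[48;2;50;255;200m🬝[38;2;35;35;50m[48;2;50;255;200m🬀[38;2;50;255;200m[48;2;15;15;25m🬴[38;2;35;35;50m[48;2;15;15;25m🬕[38;2;35;35;50m[48;2;15;15;25m🬂[38;2;35;35;50m[48;2;15;15;25m🬕[38;2;35;35;50m[48;2;15;15;25m🬂[38;2;35;35;50m[48;2;15;15;25m🬕[38;2;35;35;50m[48;2;15;15;25m🬂[0m
[38;2;15;15;25m[48;2;35;35;50m🬰[38;2;15;15;25m[48;2;35;35;50m🬰[38;2;50;255;200m[48;2;28;28;41m🬊[38;2;50;255;200m[48;2;23;23;35m🬀[38;2;35;35;50m[48;2;15;15;25m🬛[38;2;15;15;25m[48;2;35;35;50m🬰[38;2;35;35;50m[48;2;15;15;25m🬛[38;2;15;15;25m[48;2;35;35;50m🬰[38;2;35;35;50m[48;2;15;15;25m🬛[38;2;15;15;25m[48;2;35;35;50m🬰[0m
[38;2;15;15;25m[48;2;35;35;50m🬎[38;2;15;15;25m[48;2;35;35;50m🬎[38;2;35;35;50m[48;2;15;15;25m🬲[38;2;15;15;25m[48;2;35;35;50m🬎[38;2;35;35;50m[48;2;15;15;25m🬲[38;2;15;15;25m[48;2;35;35;50m🬎[38;2;35;35;50m[48;2;15;15;25m🬲[38;2;15;15;25m[48;2;35;35;50m🬎[38;2;35;35;50m[48;2;15;15;25m🬲[38;2;15;15;25m[48;2;35;35;50m🬎[0m
[38;2;15;15;25m[48;2;15;15;25m [38;2;15;15;25m[48;2;15;15;25m [38;2;35;35;50m[48;2;15;15;25m▌[38;2;15;15;25m[48;2;15;15;25m [38;2;35;35;50m[48;2;15;15;25m▌[38;2;15;15;25m[48;2;15;15;25m [38;2;35;35;50m[48;2;15;15;25m▌[38;2;15;15;25m[48;2;15;15;25m [38;2;35;35;50m[48;2;15;15;25m▌[38;2;15;15;25m[48;2;15;15;25m [0m
</frame>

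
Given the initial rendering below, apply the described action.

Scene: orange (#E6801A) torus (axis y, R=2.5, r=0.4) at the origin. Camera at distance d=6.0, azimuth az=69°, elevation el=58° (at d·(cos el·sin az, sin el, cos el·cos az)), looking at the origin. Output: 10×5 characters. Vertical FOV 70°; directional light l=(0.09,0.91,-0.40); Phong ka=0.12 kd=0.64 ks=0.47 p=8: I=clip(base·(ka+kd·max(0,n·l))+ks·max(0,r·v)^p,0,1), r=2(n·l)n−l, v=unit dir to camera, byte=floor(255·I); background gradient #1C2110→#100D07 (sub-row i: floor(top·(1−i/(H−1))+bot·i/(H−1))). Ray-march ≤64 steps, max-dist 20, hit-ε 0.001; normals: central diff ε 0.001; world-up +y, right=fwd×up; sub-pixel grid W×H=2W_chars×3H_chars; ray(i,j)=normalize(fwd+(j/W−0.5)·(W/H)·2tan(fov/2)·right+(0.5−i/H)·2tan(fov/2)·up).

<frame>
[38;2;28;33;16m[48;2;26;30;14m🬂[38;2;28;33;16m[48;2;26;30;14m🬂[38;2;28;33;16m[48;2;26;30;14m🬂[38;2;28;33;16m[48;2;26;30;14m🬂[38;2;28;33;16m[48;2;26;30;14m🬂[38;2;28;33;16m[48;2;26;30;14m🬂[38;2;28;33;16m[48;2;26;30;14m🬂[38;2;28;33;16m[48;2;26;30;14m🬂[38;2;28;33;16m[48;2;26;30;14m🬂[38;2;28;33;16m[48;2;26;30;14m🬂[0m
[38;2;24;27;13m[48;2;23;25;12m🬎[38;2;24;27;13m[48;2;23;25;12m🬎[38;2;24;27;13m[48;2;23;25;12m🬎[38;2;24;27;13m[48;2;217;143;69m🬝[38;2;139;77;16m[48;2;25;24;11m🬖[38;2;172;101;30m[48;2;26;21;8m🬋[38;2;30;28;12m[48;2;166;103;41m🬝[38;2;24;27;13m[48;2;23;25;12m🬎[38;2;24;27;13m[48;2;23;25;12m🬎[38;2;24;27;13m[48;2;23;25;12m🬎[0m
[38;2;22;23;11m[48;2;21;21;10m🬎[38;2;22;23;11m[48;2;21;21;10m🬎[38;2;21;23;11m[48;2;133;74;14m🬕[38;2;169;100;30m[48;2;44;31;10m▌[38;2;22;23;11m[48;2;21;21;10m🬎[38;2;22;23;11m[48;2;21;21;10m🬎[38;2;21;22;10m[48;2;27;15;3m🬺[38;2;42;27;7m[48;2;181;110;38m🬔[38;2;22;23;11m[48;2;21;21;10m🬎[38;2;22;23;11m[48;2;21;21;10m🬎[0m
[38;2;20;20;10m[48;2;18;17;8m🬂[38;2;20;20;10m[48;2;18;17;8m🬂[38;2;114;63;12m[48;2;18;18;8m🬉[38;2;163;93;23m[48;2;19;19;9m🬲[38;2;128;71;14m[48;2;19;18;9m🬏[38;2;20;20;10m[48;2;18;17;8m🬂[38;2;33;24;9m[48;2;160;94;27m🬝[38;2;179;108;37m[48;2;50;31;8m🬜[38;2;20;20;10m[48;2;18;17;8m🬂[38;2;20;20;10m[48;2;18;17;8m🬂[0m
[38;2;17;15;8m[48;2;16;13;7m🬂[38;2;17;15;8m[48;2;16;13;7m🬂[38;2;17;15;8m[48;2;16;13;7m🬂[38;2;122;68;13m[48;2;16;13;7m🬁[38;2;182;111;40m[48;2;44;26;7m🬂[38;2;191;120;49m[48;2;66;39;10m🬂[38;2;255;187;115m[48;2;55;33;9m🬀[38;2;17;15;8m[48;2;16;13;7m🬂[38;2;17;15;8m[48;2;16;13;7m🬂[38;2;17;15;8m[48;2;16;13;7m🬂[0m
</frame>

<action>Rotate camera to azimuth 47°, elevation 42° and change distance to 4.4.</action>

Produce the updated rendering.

<frame>
[38;2;28;33;16m[48;2;26;30;14m🬂[38;2;28;33;16m[48;2;26;30;14m🬂[38;2;28;33;16m[48;2;26;30;14m🬂[38;2;28;33;16m[48;2;26;30;14m🬂[38;2;28;33;16m[48;2;26;30;14m🬂[38;2;28;33;16m[48;2;26;30;14m🬂[38;2;28;33;16m[48;2;26;30;14m🬂[38;2;28;33;16m[48;2;26;30;14m🬂[38;2;28;33;16m[48;2;26;30;14m🬂[38;2;28;33;16m[48;2;26;30;14m🬂[0m
[38;2;24;27;13m[48;2;23;25;12m🬎[38;2;24;27;13m[48;2;23;25;12m🬎[38;2;24;27;13m[48;2;23;25;12m🬎[38;2;24;27;13m[48;2;181;117;53m🬎[38;2;162;90;18m[48;2;34;27;10m🬇[38;2;163;91;20m[48;2;26;21;8m🬋[38;2;25;25;11m[48;2;72;40;8m🬝[38;2;172;112;51m[48;2;24;27;13m🬏[38;2;24;27;13m[48;2;23;25;12m🬎[38;2;24;27;13m[48;2;23;25;12m🬎[0m
[38;2;22;23;11m[48;2;21;21;10m🬎[38;2;21;23;11m[48;2;148;82;16m🬕[38;2;183;113;42m[48;2;63;39;10m🬕[38;2;90;50;10m[48;2;21;22;10m🬀[38;2;22;23;11m[48;2;21;21;10m🬎[38;2;22;23;11m[48;2;21;21;10m🬎[38;2;22;23;11m[48;2;21;21;10m🬎[38;2;100;56;12m[48;2;23;19;7m🬁[38;2;53;35;10m[48;2;164;97;28m🬑[38;2;22;23;11m[48;2;21;21;10m🬎[0m
[38;2;20;20;10m[48;2;18;17;8m🬂[38;2;162;91;19m[48;2;89;49;9m▐[38;2;19;19;9m[48;2;166;93;19m🬉[38;2;20;20;10m[48;2;18;17;8m🬂[38;2;20;20;10m[48;2;18;17;8m🬂[38;2;20;20;10m[48;2;18;17;8m🬂[38;2;20;20;10m[48;2;18;17;8m🬂[38;2;19;18;9m[48;2;113;62;12m🬝[38;2;106;58;12m[48;2;201;131;62m🬄[38;2;146;81;16m[48;2;19;18;9m▌[0m
[38;2;17;15;8m[48;2;16;13;7m🬂[38;2;97;54;10m[48;2;16;13;7m🬉[38;2;153;86;19m[48;2;95;52;10m🬎[38;2;17;15;8m[48;2;162;93;23m🬁[38;2;17;15;8m[48;2;181;109;38m🬂[38;2;17;15;8m[48;2;196;126;56m🬂[38;2;64;39;11m[48;2;223;153;83m🬆[38;2;253;183;112m[48;2;158;93;29m🬋[38;2;207;140;71m[48;2;101;58;13m🬄[38;2;17;15;8m[48;2;16;13;7m🬂[0m
</frame>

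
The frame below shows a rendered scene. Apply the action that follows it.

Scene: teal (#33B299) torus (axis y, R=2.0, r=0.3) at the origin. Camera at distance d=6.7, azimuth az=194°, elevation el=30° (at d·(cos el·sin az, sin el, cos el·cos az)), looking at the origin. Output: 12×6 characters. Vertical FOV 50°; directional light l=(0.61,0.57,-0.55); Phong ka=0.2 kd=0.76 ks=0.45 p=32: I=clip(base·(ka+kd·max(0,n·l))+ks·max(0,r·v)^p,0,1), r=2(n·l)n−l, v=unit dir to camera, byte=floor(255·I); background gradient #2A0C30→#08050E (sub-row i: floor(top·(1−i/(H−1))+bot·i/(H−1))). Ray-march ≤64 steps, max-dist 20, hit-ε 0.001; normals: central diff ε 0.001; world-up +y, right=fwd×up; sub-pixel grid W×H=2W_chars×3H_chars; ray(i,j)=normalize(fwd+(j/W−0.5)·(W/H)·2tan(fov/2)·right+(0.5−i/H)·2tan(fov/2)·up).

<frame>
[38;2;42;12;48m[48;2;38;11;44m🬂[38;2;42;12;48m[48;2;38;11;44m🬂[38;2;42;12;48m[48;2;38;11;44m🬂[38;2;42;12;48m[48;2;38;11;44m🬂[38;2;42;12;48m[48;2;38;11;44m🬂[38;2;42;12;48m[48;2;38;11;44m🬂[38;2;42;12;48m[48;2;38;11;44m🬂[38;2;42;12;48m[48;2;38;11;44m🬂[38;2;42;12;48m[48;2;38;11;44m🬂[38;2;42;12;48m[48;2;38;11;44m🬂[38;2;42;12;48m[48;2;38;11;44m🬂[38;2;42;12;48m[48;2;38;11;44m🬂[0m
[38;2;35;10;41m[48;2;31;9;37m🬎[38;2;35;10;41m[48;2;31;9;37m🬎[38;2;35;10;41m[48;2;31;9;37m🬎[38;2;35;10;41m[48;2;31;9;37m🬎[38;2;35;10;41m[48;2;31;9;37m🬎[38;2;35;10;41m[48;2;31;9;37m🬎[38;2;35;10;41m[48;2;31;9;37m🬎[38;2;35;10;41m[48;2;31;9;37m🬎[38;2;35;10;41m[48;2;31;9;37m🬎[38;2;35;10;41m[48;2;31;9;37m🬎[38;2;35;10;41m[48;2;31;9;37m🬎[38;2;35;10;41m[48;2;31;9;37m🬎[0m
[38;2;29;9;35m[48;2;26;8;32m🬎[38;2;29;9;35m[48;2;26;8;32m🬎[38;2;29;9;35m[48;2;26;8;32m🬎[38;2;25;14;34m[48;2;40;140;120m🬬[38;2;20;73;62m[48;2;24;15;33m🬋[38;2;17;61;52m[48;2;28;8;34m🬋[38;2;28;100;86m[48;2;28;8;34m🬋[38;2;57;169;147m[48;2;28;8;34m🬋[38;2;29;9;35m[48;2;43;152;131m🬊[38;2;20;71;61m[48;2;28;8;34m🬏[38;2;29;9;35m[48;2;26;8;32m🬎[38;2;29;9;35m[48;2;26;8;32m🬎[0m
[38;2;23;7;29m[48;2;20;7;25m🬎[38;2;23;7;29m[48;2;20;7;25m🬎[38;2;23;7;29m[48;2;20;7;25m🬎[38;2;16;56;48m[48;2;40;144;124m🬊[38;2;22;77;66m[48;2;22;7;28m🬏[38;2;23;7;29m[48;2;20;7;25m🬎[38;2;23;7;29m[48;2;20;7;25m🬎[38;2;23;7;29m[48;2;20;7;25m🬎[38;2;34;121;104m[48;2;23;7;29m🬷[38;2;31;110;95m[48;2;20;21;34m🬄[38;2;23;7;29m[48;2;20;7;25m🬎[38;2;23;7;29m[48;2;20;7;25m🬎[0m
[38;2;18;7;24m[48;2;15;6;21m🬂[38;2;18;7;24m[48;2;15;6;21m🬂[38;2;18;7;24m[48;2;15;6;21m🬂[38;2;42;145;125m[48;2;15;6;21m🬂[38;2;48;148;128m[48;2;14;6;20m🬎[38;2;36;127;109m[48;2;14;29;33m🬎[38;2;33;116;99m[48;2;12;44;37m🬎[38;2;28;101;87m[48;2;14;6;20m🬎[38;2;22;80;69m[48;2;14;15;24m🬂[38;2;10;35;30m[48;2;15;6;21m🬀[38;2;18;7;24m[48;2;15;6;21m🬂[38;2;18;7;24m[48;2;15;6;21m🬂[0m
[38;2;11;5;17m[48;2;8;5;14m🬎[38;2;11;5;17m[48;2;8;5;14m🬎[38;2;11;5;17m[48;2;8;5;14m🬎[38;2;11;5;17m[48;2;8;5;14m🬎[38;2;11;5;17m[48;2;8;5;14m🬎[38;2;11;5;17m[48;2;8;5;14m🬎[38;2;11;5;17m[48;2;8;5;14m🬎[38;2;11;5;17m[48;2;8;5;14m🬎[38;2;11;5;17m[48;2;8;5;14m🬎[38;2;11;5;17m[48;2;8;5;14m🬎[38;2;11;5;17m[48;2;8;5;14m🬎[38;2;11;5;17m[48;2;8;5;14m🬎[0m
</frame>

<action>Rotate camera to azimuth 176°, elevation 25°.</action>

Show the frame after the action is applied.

<frame>
[38;2;42;12;48m[48;2;38;11;44m🬂[38;2;42;12;48m[48;2;38;11;44m🬂[38;2;42;12;48m[48;2;38;11;44m🬂[38;2;42;12;48m[48;2;38;11;44m🬂[38;2;42;12;48m[48;2;38;11;44m🬂[38;2;42;12;48m[48;2;38;11;44m🬂[38;2;42;12;48m[48;2;38;11;44m🬂[38;2;42;12;48m[48;2;38;11;44m🬂[38;2;42;12;48m[48;2;38;11;44m🬂[38;2;42;12;48m[48;2;38;11;44m🬂[38;2;42;12;48m[48;2;38;11;44m🬂[38;2;42;12;48m[48;2;38;11;44m🬂[0m
[38;2;35;10;41m[48;2;31;9;37m🬎[38;2;35;10;41m[48;2;31;9;37m🬎[38;2;35;10;41m[48;2;31;9;37m🬎[38;2;35;10;41m[48;2;31;9;37m🬎[38;2;35;10;41m[48;2;31;9;37m🬎[38;2;35;10;41m[48;2;31;9;37m🬎[38;2;35;10;41m[48;2;31;9;37m🬎[38;2;35;10;41m[48;2;31;9;37m🬎[38;2;35;10;41m[48;2;31;9;37m🬎[38;2;35;10;41m[48;2;31;9;37m🬎[38;2;35;10;41m[48;2;31;9;37m🬎[38;2;35;10;41m[48;2;31;9;37m🬎[0m
[38;2;29;9;35m[48;2;26;8;32m🬎[38;2;29;9;35m[48;2;26;8;32m🬎[38;2;29;9;35m[48;2;26;8;32m🬎[38;2;26;19;38m[48;2;38;134;115m🬬[38;2;20;22;33m[48;2;31;109;93m🬰[38;2;33;117;101m[48;2;28;8;34m🬋[38;2;64;171;150m[48;2;28;8;34m🬋[38;2;43;147;126m[48;2;28;8;34m🬩[38;2;29;9;35m[48;2;38;136;116m🬊[38;2;18;64;55m[48;2;28;8;34m🬏[38;2;29;9;35m[48;2;26;8;32m🬎[38;2;29;9;35m[48;2;26;8;32m🬎[0m
[38;2;23;7;29m[48;2;20;7;25m🬎[38;2;23;7;29m[48;2;20;7;25m🬎[38;2;23;7;29m[48;2;20;7;25m🬎[38;2;19;68;59m[48;2;45;159;137m🬊[38;2;23;7;29m[48;2;35;126;108m🬎[38;2;17;61;52m[48;2;22;7;28m🬏[38;2;23;7;29m[48;2;20;7;25m🬎[38;2;23;7;29m[48;2;27;95;82m🬎[38;2;32;113;97m[48;2;23;7;29m🬷[38;2;27;97;83m[48;2;22;7;27m▌[38;2;23;7;29m[48;2;20;7;25m🬎[38;2;23;7;29m[48;2;20;7;25m🬎[0m
[38;2;18;7;24m[48;2;15;6;21m🬂[38;2;18;7;24m[48;2;15;6;21m🬂[38;2;18;7;24m[48;2;15;6;21m🬂[38;2;44;154;132m[48;2;15;6;21m🬁[38;2;99;210;193m[48;2;18;32;39m🬂[38;2;47;147;127m[48;2;14;6;20m🬎[38;2;36;128;110m[48;2;14;6;20m🬎[38;2;33;115;99m[48;2;15;25;31m🬆[38;2;24;85;73m[48;2;15;6;21m🬂[38;2;18;7;24m[48;2;15;6;21m🬂[38;2;18;7;24m[48;2;15;6;21m🬂[38;2;18;7;24m[48;2;15;6;21m🬂[0m
[38;2;11;5;17m[48;2;8;5;14m🬎[38;2;11;5;17m[48;2;8;5;14m🬎[38;2;11;5;17m[48;2;8;5;14m🬎[38;2;11;5;17m[48;2;8;5;14m🬎[38;2;11;5;17m[48;2;8;5;14m🬎[38;2;11;5;17m[48;2;8;5;14m🬎[38;2;11;5;17m[48;2;8;5;14m🬎[38;2;11;5;17m[48;2;8;5;14m🬎[38;2;11;5;17m[48;2;8;5;14m🬎[38;2;11;5;17m[48;2;8;5;14m🬎[38;2;11;5;17m[48;2;8;5;14m🬎[38;2;11;5;17m[48;2;8;5;14m🬎[0m
</frame>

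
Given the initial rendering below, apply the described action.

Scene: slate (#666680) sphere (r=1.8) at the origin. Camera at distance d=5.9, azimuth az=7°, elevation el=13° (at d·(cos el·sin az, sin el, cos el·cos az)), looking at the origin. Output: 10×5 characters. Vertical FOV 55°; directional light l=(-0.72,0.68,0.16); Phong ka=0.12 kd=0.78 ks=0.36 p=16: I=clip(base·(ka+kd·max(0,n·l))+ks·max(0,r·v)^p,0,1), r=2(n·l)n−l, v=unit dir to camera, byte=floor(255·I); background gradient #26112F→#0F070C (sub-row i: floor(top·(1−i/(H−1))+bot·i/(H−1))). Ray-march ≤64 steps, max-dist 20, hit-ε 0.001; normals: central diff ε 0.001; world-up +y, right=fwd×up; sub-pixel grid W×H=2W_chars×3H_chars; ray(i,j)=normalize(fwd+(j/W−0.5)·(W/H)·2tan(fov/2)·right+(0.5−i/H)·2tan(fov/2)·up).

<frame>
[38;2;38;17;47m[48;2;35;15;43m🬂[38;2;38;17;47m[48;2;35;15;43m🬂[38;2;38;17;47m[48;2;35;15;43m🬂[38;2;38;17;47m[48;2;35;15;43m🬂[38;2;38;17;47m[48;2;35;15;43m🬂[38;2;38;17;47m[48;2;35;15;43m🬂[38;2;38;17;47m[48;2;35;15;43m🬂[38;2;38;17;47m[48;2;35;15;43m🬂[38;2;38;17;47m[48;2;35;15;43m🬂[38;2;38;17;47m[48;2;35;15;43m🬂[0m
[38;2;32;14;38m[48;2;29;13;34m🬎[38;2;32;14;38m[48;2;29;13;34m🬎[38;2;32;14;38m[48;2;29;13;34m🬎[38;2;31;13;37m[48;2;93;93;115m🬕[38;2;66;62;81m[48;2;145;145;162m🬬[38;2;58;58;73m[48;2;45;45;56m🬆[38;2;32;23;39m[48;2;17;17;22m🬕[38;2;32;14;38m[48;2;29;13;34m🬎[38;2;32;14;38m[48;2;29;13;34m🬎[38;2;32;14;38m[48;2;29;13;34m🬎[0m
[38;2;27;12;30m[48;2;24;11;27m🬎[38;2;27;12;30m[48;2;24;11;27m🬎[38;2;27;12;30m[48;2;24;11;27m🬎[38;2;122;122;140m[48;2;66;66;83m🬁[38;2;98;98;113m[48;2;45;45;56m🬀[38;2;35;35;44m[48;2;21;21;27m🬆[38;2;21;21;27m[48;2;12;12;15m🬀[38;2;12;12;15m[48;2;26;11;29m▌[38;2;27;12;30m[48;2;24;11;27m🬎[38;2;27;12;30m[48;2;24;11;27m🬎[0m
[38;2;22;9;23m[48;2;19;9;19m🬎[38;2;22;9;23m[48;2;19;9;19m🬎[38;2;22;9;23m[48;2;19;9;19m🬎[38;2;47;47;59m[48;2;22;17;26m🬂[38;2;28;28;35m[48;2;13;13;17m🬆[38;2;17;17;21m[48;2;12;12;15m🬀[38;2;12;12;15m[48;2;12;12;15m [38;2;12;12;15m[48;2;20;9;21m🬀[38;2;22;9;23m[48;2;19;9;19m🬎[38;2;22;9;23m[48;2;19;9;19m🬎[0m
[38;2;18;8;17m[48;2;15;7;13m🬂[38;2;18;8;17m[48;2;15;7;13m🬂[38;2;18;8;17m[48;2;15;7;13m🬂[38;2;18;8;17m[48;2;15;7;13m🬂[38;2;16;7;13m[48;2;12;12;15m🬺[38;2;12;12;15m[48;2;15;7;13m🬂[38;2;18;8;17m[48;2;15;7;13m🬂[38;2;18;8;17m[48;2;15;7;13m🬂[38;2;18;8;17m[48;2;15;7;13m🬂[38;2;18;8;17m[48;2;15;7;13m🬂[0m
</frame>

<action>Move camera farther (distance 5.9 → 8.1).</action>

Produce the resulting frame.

<frame>
[38;2;38;17;47m[48;2;35;15;43m🬂[38;2;38;17;47m[48;2;35;15;43m🬂[38;2;38;17;47m[48;2;35;15;43m🬂[38;2;38;17;47m[48;2;35;15;43m🬂[38;2;38;17;47m[48;2;35;15;43m🬂[38;2;38;17;47m[48;2;35;15;43m🬂[38;2;38;17;47m[48;2;35;15;43m🬂[38;2;38;17;47m[48;2;35;15;43m🬂[38;2;38;17;47m[48;2;35;15;43m🬂[38;2;38;17;47m[48;2;35;15;43m🬂[0m
[38;2;32;14;38m[48;2;29;13;34m🬎[38;2;32;14;38m[48;2;29;13;34m🬎[38;2;32;14;38m[48;2;29;13;34m🬎[38;2;32;14;38m[48;2;29;13;34m🬎[38;2;32;14;38m[48;2;83;83;103m🬎[38;2;32;14;38m[48;2;51;51;64m🬎[38;2;31;13;37m[48;2;23;23;28m🬬[38;2;32;14;38m[48;2;29;13;34m🬎[38;2;32;14;38m[48;2;29;13;34m🬎[38;2;32;14;38m[48;2;29;13;34m🬎[0m
[38;2;27;12;30m[48;2;24;11;27m🬎[38;2;27;12;30m[48;2;24;11;27m🬎[38;2;27;12;30m[48;2;24;11;27m🬎[38;2;69;69;87m[48;2;26;11;29m🬦[38;2;113;113;131m[48;2;53;53;66m🬂[38;2;38;38;48m[48;2;18;18;23m🬆[38;2;28;12;31m[48;2;12;12;15m🬁[38;2;27;12;30m[48;2;24;11;27m🬎[38;2;27;12;30m[48;2;24;11;27m🬎[38;2;27;12;30m[48;2;24;11;27m🬎[0m
[38;2;22;9;23m[48;2;19;9;19m🬎[38;2;22;9;23m[48;2;19;9;19m🬎[38;2;22;9;23m[48;2;19;9;19m🬎[38;2;22;9;23m[48;2;19;9;19m🬎[38;2;35;35;45m[48;2;17;13;20m🬀[38;2;12;12;15m[48;2;19;9;19m🬎[38;2;12;12;15m[48;2;20;9;21m🬄[38;2;22;9;23m[48;2;19;9;19m🬎[38;2;22;9;23m[48;2;19;9;19m🬎[38;2;22;9;23m[48;2;19;9;19m🬎[0m
[38;2;18;8;17m[48;2;15;7;13m🬂[38;2;18;8;17m[48;2;15;7;13m🬂[38;2;18;8;17m[48;2;15;7;13m🬂[38;2;18;8;17m[48;2;15;7;13m🬂[38;2;18;8;17m[48;2;15;7;13m🬂[38;2;18;8;17m[48;2;15;7;13m🬂[38;2;18;8;17m[48;2;15;7;13m🬂[38;2;18;8;17m[48;2;15;7;13m🬂[38;2;18;8;17m[48;2;15;7;13m🬂[38;2;18;8;17m[48;2;15;7;13m🬂[0m
</frame>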